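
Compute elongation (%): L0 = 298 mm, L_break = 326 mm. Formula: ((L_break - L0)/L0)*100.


Formula: Elongation (%) = ((L_break - L0) / L0) * 100
Step 1: Extension = 326 - 298 = 28 mm
Step 2: Elongation = (28 / 298) * 100
Step 3: Elongation = 0.09396 * 100 = 9.396% ≈ 9.4%

9.4%


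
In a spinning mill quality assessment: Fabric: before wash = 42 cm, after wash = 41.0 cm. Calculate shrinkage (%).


Formula: Shrinkage% = ((L_before - L_after) / L_before) * 100
Step 1: Shrinkage = 42 - 41.0 = 1.0 cm
Step 2: Shrinkage% = (1.0 / 42) * 100
Step 3: Shrinkage% = 0.02381 * 100 = 2.381% ≈ 2.4%

2.4%


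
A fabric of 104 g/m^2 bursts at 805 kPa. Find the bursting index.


Formula: Bursting Index = Bursting Strength / Fabric GSM
BI = 805 kPa / 104 g/m^2
BI = 7.740 kPa/(g/m^2)

7.740 kPa/(g/m^2)


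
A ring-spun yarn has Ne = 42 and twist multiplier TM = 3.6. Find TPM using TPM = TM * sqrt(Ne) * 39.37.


Formula: TPM = TM * sqrt(Ne) * 39.37
Step 1: sqrt(Ne) = sqrt(42) = 6.4807
Step 2: TM * sqrt(Ne) = 3.6 * 6.4807 = 23.3305
Step 3: TPM = 23.3305 * 39.37 = 919 twists/m

919 twists/m


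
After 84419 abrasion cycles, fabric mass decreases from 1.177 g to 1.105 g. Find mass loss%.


Formula: Mass loss% = ((m_before - m_after) / m_before) * 100
Step 1: Mass loss = 1.177 - 1.105 = 0.072 g
Step 2: Ratio = 0.072 / 1.177 = 0.0611725
Step 3: Mass loss% = 0.0611725 * 100 = 6.11725% ≈ 6.12%

6.12%


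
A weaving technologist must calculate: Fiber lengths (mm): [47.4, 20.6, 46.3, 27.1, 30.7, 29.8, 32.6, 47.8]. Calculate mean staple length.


Formula: Mean = sum of lengths / count
Sum = 47.4 + 20.6 + 46.3 + 27.1 + 30.7 + 29.8 + 32.6 + 47.8
Sum = 282.3 mm
Mean = 282.3 / 8 = 35.29 mm

35.29 mm


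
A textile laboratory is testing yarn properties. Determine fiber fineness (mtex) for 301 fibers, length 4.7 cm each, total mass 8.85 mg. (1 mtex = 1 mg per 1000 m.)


Formula: fineness (mtex) = mass (mg) / total length (km) = (mass_mg / total_length_m) * 1000
Step 1: Convert fiber length: 4.7 cm = 0.047 m
Step 2: Total fiber length = 301 * 0.047 = 14.147 m
Step 3: Linear density = 8.85 mg / 14.147 m = 0.6256 mg/m
Step 4: fineness = 0.6256 * 1000 = 625.6 mtex

625.6 mtex


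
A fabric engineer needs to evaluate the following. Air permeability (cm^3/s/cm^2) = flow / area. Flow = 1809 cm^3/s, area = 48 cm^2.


Formula: Air Permeability = Airflow / Test Area
AP = 1809 cm^3/s / 48 cm^2
AP = 37.7 cm^3/s/cm^2

37.7 cm^3/s/cm^2


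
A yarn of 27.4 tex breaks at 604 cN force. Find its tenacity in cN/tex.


Formula: Tenacity = Breaking force / Linear density
Tenacity = 604 cN / 27.4 tex
Tenacity = 22.04 cN/tex

22.04 cN/tex


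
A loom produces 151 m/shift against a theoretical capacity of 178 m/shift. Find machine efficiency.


Formula: Efficiency% = (Actual output / Theoretical output) * 100
Efficiency% = (151 / 178) * 100
Efficiency% = 0.848315 * 100 = 84.8315% ≈ 84.8%

84.8%


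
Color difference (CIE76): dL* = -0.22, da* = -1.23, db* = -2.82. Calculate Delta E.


Formula: Delta E = sqrt(dL*^2 + da*^2 + db*^2)
Step 1: dL*^2 = (-0.22)^2 = 0.0484
Step 2: da*^2 = (-1.23)^2 = 1.5129
Step 3: db*^2 = (-2.82)^2 = 7.9524
Step 4: Sum = 0.0484 + 1.5129 + 7.9524 = 9.5137
Step 5: Delta E = sqrt(9.5137) = 3.08

3.08 Delta E


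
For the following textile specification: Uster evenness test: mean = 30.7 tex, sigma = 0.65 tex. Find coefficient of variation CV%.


Formula: CV% = (standard deviation / mean) * 100
Step 1: Ratio = 0.65 / 30.7 = 0.021173
Step 2: CV% = 0.021173 * 100 = 2.1173% ≈ 2.1%

2.1%


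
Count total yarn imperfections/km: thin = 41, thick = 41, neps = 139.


Formula: Total = thin places + thick places + neps
Total = 41 + 41 + 139
Total = 221 imperfections/km

221 imperfections/km


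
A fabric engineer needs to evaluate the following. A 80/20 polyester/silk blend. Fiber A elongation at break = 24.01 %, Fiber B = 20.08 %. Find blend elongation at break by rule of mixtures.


Formula: Blend property = (fraction_A * property_A) + (fraction_B * property_B)
Step 1: Contribution A = 80/100 * 24.01 % = 19.208 %
Step 2: Contribution B = 20/100 * 20.08 % = 4.016 %
Step 3: Blend elongation at break = 19.208 + 4.016 = 23.224 %

23.224 %


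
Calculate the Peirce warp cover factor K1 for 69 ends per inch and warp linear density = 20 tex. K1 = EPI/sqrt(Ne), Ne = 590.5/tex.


Formula: K1 = EPI / sqrt(Ne), with Ne = 590.5 / tex_warp
Step 1: Ne = 590.5 / 20 = 29.525
Step 2: sqrt(Ne) = sqrt(29.525) = 5.4337
Step 3: K1 = 69 / 5.4337 = 12.7

12.7


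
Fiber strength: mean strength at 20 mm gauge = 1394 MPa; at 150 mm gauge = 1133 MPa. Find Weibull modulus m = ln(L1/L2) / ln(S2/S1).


Formula: m = ln(L1/L2) / ln(S2/S1)
Step 1: ln(L1/L2) = ln(20/150) = -2.01490
Step 2: S2/S1 = 1133/1394 = 0.81277
Step 3: ln(S2/S1) = ln(0.81277) = -0.20731
Step 4: m = -2.01490 / -0.20731 = 9.72

9.72 (Weibull m)


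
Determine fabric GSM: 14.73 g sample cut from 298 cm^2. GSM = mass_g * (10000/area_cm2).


Formula: GSM = mass_g / area_m2
Step 1: Convert area: 298 cm^2 = 298 / 10000 = 0.0298 m^2
Step 2: GSM = 14.73 g / 0.0298 m^2 = 494.3 g/m^2

494.3 g/m^2


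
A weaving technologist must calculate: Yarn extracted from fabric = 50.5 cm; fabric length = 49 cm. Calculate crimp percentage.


Formula: Crimp% = ((L_yarn - L_fabric) / L_fabric) * 100
Step 1: Extension = 50.5 - 49 = 1.5 cm
Step 2: Crimp% = (1.5 / 49) * 100
Step 3: Crimp% = 0.030612 * 100 = 3.0612% ≈ 3.1%

3.1%


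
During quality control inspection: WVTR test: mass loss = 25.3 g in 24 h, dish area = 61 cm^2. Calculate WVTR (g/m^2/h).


Formula: WVTR = mass_loss / (area * time)
Step 1: Convert area: 61 cm^2 = 0.0061 m^2
Step 2: WVTR = 25.3 g / (0.0061 m^2 * 24 h)
Step 3: WVTR = 25.3 / 0.1464 = 172.8 g/m^2/h

172.8 g/m^2/h


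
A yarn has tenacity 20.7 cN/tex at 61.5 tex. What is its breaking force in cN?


Formula: Breaking force = Tenacity * Linear density
F = 20.7 cN/tex * 61.5 tex
F = 1273.05 cN

1273.05 cN


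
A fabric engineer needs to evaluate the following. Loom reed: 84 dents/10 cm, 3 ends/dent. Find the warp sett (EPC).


Formula: EPC = (dents per 10 cm * ends per dent) / 10
Step 1: Total ends per 10 cm = 84 * 3 = 252
Step 2: EPC = 252 / 10 = 25.2 ends/cm

25.2 ends/cm


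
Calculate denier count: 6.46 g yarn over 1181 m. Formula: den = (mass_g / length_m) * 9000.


Formula: den = (mass_g / length_m) * 9000
Substituting: den = (6.46 / 1181) * 9000
Intermediate: 6.46 / 1181 = 0.00546994 g/m
den = 0.00546994 * 9000 = 49.2 denier

49.2 denier


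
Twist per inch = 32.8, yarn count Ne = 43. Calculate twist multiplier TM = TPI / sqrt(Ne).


Formula: TM = TPI / sqrt(Ne)
Step 1: sqrt(Ne) = sqrt(43) = 6.5574
Step 2: TM = 32.8 / 6.5574 = 5.00

5.00 TM


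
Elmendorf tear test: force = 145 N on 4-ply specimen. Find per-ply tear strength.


Formula: Per-ply strength = Total force / Number of plies
Per-ply = 145 N / 4
Per-ply = 36.25 N

36.25 N


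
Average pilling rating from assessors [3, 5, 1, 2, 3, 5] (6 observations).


Formula: Mean = sum / count
Sum = 3 + 5 + 1 + 2 + 3 + 5 = 19
Mean = 19 / 6 = 3.2

3.2


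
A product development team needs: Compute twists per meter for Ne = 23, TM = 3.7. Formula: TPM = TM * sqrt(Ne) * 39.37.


Formula: TPM = TM * sqrt(Ne) * 39.37
Step 1: sqrt(Ne) = sqrt(23) = 4.7958
Step 2: TM * sqrt(Ne) = 3.7 * 4.7958 = 17.7445
Step 3: TPM = 17.7445 * 39.37 = 699 twists/m

699 twists/m


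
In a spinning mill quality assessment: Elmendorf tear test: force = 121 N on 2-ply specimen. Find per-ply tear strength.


Formula: Per-ply strength = Total force / Number of plies
Per-ply = 121 N / 2
Per-ply = 60.5 N

60.5 N


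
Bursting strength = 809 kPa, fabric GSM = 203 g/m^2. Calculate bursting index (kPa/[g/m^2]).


Formula: Bursting Index = Bursting Strength / Fabric GSM
BI = 809 kPa / 203 g/m^2
BI = 3.985 kPa/(g/m^2)

3.985 kPa/(g/m^2)


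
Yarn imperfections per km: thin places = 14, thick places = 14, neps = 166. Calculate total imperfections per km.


Formula: Total = thin places + thick places + neps
Total = 14 + 14 + 166
Total = 194 imperfections/km

194 imperfections/km


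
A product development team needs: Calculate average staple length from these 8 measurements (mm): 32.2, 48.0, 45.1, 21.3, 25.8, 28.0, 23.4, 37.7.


Formula: Mean = sum of lengths / count
Sum = 32.2 + 48.0 + 45.1 + 21.3 + 25.8 + 28.0 + 23.4 + 37.7
Sum = 261.5 mm
Mean = 261.5 / 8 = 32.69 mm

32.69 mm


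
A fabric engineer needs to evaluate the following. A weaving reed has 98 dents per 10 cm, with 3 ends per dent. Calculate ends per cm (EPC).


Formula: EPC = (dents per 10 cm * ends per dent) / 10
Step 1: Total ends per 10 cm = 98 * 3 = 294
Step 2: EPC = 294 / 10 = 29.4 ends/cm

29.4 ends/cm


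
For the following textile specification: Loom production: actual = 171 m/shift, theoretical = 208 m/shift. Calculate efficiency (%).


Formula: Efficiency% = (Actual output / Theoretical output) * 100
Efficiency% = (171 / 208) * 100
Efficiency% = 0.822115 * 100 = 82.2115% ≈ 82.2%

82.2%


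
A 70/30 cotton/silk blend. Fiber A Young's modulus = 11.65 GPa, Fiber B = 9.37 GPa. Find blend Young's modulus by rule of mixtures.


Formula: Blend property = (fraction_A * property_A) + (fraction_B * property_B)
Step 1: Contribution A = 70/100 * 11.65 GPa = 8.155 GPa
Step 2: Contribution B = 30/100 * 9.37 GPa = 2.811 GPa
Step 3: Blend Young's modulus = 8.155 + 2.811 = 10.966 GPa

10.966 GPa


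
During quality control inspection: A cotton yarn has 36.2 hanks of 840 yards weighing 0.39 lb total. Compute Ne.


Formula: Ne = hanks / mass_lb
Substituting: Ne = 36.2 / 0.39
Ne = 92.8

92.8 Ne


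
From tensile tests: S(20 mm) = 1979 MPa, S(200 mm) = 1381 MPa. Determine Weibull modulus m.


Formula: m = ln(L1/L2) / ln(S2/S1)
Step 1: ln(L1/L2) = ln(20/200) = -2.30259
Step 2: S2/S1 = 1381/1979 = 0.69783
Step 3: ln(S2/S1) = ln(0.69783) = -0.35978
Step 4: m = -2.30259 / -0.35978 = 6.40

6.40 (Weibull m)


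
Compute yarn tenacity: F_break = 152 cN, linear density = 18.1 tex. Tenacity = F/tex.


Formula: Tenacity = Breaking force / Linear density
Tenacity = 152 cN / 18.1 tex
Tenacity = 8.40 cN/tex

8.40 cN/tex


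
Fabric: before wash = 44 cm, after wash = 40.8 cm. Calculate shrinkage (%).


Formula: Shrinkage% = ((L_before - L_after) / L_before) * 100
Step 1: Shrinkage = 44 - 40.8 = 3.2 cm
Step 2: Shrinkage% = (3.2 / 44) * 100
Step 3: Shrinkage% = 0.072727 * 100 = 7.2727% ≈ 7.3%

7.3%


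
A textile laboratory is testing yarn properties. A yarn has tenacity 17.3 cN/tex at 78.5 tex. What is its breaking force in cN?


Formula: Breaking force = Tenacity * Linear density
F = 17.3 cN/tex * 78.5 tex
F = 1358.05 cN

1358.05 cN


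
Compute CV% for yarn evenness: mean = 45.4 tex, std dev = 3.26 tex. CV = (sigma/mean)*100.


Formula: CV% = (standard deviation / mean) * 100
Step 1: Ratio = 3.26 / 45.4 = 0.071806
Step 2: CV% = 0.071806 * 100 = 7.1806% ≈ 7.2%

7.2%


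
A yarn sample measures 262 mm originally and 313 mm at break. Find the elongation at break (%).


Formula: Elongation (%) = ((L_break - L0) / L0) * 100
Step 1: Extension = 313 - 262 = 51 mm
Step 2: Elongation = (51 / 262) * 100
Step 3: Elongation = 0.194656 * 100 = 19.4656% ≈ 19.5%

19.5%


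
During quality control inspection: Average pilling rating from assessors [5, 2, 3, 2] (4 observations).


Formula: Mean = sum / count
Sum = 5 + 2 + 3 + 2 = 12
Mean = 12 / 4 = 3.0

3.0


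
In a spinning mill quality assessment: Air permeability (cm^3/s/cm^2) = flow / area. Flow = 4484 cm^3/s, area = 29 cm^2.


Formula: Air Permeability = Airflow / Test Area
AP = 4484 cm^3/s / 29 cm^2
AP = 154.6 cm^3/s/cm^2

154.6 cm^3/s/cm^2


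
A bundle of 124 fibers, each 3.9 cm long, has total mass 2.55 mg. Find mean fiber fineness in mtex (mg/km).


Formula: fineness (mtex) = mass (mg) / total length (km) = (mass_mg / total_length_m) * 1000
Step 1: Convert fiber length: 3.9 cm = 0.039 m
Step 2: Total fiber length = 124 * 0.039 = 4.836 m
Step 3: Linear density = 2.55 mg / 4.836 m = 0.5273 mg/m
Step 4: fineness = 0.5273 * 1000 = 527.3 mtex

527.3 mtex


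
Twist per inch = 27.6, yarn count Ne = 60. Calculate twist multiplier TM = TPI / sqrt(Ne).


Formula: TM = TPI / sqrt(Ne)
Step 1: sqrt(Ne) = sqrt(60) = 7.746
Step 2: TM = 27.6 / 7.746 = 3.56

3.56 TM


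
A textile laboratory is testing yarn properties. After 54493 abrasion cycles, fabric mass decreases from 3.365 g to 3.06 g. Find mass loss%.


Formula: Mass loss% = ((m_before - m_after) / m_before) * 100
Step 1: Mass loss = 3.365 - 3.06 = 0.305 g
Step 2: Ratio = 0.305 / 3.365 = 0.0906389
Step 3: Mass loss% = 0.0906389 * 100 = 9.06389% ≈ 9.06%

9.06%


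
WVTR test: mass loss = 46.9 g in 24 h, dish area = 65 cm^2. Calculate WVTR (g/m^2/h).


Formula: WVTR = mass_loss / (area * time)
Step 1: Convert area: 65 cm^2 = 0.0065 m^2
Step 2: WVTR = 46.9 g / (0.0065 m^2 * 24 h)
Step 3: WVTR = 46.9 / 0.156 = 300.6 g/m^2/h

300.6 g/m^2/h


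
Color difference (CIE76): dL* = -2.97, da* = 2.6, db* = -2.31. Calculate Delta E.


Formula: Delta E = sqrt(dL*^2 + da*^2 + db*^2)
Step 1: dL*^2 = (-2.97)^2 = 8.8209
Step 2: da*^2 = 2.6^2 = 6.76
Step 3: db*^2 = (-2.31)^2 = 5.3361
Step 4: Sum = 8.8209 + 6.76 + 5.3361 = 20.917
Step 5: Delta E = sqrt(20.917) = 4.57

4.57 Delta E


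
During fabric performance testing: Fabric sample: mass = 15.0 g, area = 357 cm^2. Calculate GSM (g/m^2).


Formula: GSM = mass_g / area_m2
Step 1: Convert area: 357 cm^2 = 357 / 10000 = 0.0357 m^2
Step 2: GSM = 15.0 g / 0.0357 m^2 = 420.2 g/m^2

420.2 g/m^2


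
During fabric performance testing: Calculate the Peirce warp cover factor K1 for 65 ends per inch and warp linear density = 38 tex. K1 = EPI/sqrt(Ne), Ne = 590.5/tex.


Formula: K1 = EPI / sqrt(Ne), with Ne = 590.5 / tex_warp
Step 1: Ne = 590.5 / 38 = 15.539
Step 2: sqrt(Ne) = sqrt(15.539) = 3.942
Step 3: K1 = 65 / 3.942 = 16.5

16.5


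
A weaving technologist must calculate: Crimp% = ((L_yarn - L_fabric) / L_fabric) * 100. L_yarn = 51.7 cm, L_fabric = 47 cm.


Formula: Crimp% = ((L_yarn - L_fabric) / L_fabric) * 100
Step 1: Extension = 51.7 - 47 = 4.7 cm
Step 2: Crimp% = (4.7 / 47) * 100
Step 3: Crimp% = 0.1 * 100 = 10.0%

10.0%


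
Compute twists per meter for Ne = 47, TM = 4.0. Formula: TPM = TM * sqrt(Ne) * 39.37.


Formula: TPM = TM * sqrt(Ne) * 39.37
Step 1: sqrt(Ne) = sqrt(47) = 6.8557
Step 2: TM * sqrt(Ne) = 4.0 * 6.8557 = 27.4228
Step 3: TPM = 27.4228 * 39.37 = 1080 twists/m

1080 twists/m


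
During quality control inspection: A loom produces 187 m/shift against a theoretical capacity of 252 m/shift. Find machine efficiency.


Formula: Efficiency% = (Actual output / Theoretical output) * 100
Efficiency% = (187 / 252) * 100
Efficiency% = 0.742063 * 100 = 74.2063% ≈ 74.2%

74.2%


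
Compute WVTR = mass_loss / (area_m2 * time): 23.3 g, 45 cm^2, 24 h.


Formula: WVTR = mass_loss / (area * time)
Step 1: Convert area: 45 cm^2 = 0.0045 m^2
Step 2: WVTR = 23.3 g / (0.0045 m^2 * 24 h)
Step 3: WVTR = 23.3 / 0.108 = 215.7 g/m^2/h

215.7 g/m^2/h


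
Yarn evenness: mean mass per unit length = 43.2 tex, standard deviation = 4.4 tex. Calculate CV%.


Formula: CV% = (standard deviation / mean) * 100
Step 1: Ratio = 4.4 / 43.2 = 0.101852
Step 2: CV% = 0.101852 * 100 = 10.1852% ≈ 10.2%

10.2%


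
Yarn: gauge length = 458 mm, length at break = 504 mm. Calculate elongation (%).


Formula: Elongation (%) = ((L_break - L0) / L0) * 100
Step 1: Extension = 504 - 458 = 46 mm
Step 2: Elongation = (46 / 458) * 100
Step 3: Elongation = 0.100437 * 100 = 10.0437% ≈ 10.0%

10.0%


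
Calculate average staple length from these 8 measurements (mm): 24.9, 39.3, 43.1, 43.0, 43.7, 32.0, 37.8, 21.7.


Formula: Mean = sum of lengths / count
Sum = 24.9 + 39.3 + 43.1 + 43.0 + 43.7 + 32.0 + 37.8 + 21.7
Sum = 285.5 mm
Mean = 285.5 / 8 = 35.69 mm

35.69 mm


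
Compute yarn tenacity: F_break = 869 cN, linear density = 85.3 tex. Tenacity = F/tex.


Formula: Tenacity = Breaking force / Linear density
Tenacity = 869 cN / 85.3 tex
Tenacity = 10.19 cN/tex

10.19 cN/tex


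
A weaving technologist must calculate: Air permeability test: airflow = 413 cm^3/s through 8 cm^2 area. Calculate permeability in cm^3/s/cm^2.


Formula: Air Permeability = Airflow / Test Area
AP = 413 cm^3/s / 8 cm^2
AP = 51.6 cm^3/s/cm^2

51.6 cm^3/s/cm^2


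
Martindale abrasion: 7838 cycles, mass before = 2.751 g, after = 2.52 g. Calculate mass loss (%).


Formula: Mass loss% = ((m_before - m_after) / m_before) * 100
Step 1: Mass loss = 2.751 - 2.52 = 0.231 g
Step 2: Ratio = 0.231 / 2.751 = 0.0839695
Step 3: Mass loss% = 0.0839695 * 100 = 8.39695% ≈ 8.40%

8.40%


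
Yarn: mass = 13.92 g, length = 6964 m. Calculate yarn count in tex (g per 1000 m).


Formula: Tex = (mass_g / length_m) * 1000
Substituting: Tex = (13.92 / 6964) * 1000
Intermediate: 13.92 / 6964 = 0.00199885 g/m
Tex = 0.00199885 * 1000 = 2.00 tex

2.00 tex


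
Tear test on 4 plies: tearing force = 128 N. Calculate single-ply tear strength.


Formula: Per-ply strength = Total force / Number of plies
Per-ply = 128 N / 4
Per-ply = 32 N

32 N


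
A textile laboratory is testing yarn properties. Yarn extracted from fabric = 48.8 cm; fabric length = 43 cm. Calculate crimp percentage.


Formula: Crimp% = ((L_yarn - L_fabric) / L_fabric) * 100
Step 1: Extension = 48.8 - 43 = 5.8 cm
Step 2: Crimp% = (5.8 / 43) * 100
Step 3: Crimp% = 0.134884 * 100 = 13.4884% ≈ 13.5%

13.5%


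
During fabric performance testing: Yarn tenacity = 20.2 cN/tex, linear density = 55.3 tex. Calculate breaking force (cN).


Formula: Breaking force = Tenacity * Linear density
F = 20.2 cN/tex * 55.3 tex
F = 1117.06 cN

1117.06 cN


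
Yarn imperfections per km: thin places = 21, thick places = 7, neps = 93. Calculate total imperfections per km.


Formula: Total = thin places + thick places + neps
Total = 21 + 7 + 93
Total = 121 imperfections/km

121 imperfections/km


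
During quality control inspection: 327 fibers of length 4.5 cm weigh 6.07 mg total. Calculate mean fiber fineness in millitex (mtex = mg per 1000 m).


Formula: fineness (mtex) = mass (mg) / total length (km) = (mass_mg / total_length_m) * 1000
Step 1: Convert fiber length: 4.5 cm = 0.045 m
Step 2: Total fiber length = 327 * 0.045 = 14.715 m
Step 3: Linear density = 6.07 mg / 14.715 m = 0.4125 mg/m
Step 4: fineness = 0.4125 * 1000 = 412.5 mtex

412.5 mtex


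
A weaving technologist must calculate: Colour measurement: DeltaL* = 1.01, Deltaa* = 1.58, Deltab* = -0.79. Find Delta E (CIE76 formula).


Formula: Delta E = sqrt(dL*^2 + da*^2 + db*^2)
Step 1: dL*^2 = 1.01^2 = 1.0201
Step 2: da*^2 = 1.58^2 = 2.4964
Step 3: db*^2 = (-0.79)^2 = 0.6241
Step 4: Sum = 1.0201 + 2.4964 + 0.6241 = 4.1406
Step 5: Delta E = sqrt(4.1406) = 2.03

2.03 Delta E


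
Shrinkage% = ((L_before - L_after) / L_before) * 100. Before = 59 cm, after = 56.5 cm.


Formula: Shrinkage% = ((L_before - L_after) / L_before) * 100
Step 1: Shrinkage = 59 - 56.5 = 2.5 cm
Step 2: Shrinkage% = (2.5 / 59) * 100
Step 3: Shrinkage% = 0.042373 * 100 = 4.2373% ≈ 4.2%

4.2%


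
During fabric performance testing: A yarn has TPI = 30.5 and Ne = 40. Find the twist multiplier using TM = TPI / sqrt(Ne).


Formula: TM = TPI / sqrt(Ne)
Step 1: sqrt(Ne) = sqrt(40) = 6.3246
Step 2: TM = 30.5 / 6.3246 = 4.82

4.82 TM


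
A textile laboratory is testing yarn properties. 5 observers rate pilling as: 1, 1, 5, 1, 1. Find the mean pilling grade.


Formula: Mean = sum / count
Sum = 1 + 1 + 5 + 1 + 1 = 9
Mean = 9 / 5 = 1.8

1.8


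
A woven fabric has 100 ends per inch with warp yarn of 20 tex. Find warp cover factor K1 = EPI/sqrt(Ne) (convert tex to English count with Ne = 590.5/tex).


Formula: K1 = EPI / sqrt(Ne), with Ne = 590.5 / tex_warp
Step 1: Ne = 590.5 / 20 = 29.525
Step 2: sqrt(Ne) = sqrt(29.525) = 5.4337
Step 3: K1 = 100 / 5.4337 = 18.4

18.4


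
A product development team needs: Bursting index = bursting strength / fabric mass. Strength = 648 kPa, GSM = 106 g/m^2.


Formula: Bursting Index = Bursting Strength / Fabric GSM
BI = 648 kPa / 106 g/m^2
BI = 6.113 kPa/(g/m^2)

6.113 kPa/(g/m^2)


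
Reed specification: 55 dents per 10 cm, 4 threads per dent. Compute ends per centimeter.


Formula: EPC = (dents per 10 cm * ends per dent) / 10
Step 1: Total ends per 10 cm = 55 * 4 = 220
Step 2: EPC = 220 / 10 = 22.0 ends/cm

22.0 ends/cm


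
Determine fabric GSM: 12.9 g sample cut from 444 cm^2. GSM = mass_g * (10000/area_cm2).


Formula: GSM = mass_g / area_m2
Step 1: Convert area: 444 cm^2 = 444 / 10000 = 0.0444 m^2
Step 2: GSM = 12.9 g / 0.0444 m^2 = 290.5 g/m^2

290.5 g/m^2


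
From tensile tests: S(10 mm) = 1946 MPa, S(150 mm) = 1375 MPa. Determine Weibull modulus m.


Formula: m = ln(L1/L2) / ln(S2/S1)
Step 1: ln(L1/L2) = ln(10/150) = -2.70805
Step 2: S2/S1 = 1375/1946 = 0.70658
Step 3: ln(S2/S1) = ln(0.70658) = -0.34732
Step 4: m = -2.70805 / -0.34732 = 7.80

7.80 (Weibull m)


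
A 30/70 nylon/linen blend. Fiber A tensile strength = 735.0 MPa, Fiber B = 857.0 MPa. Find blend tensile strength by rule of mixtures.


Formula: Blend property = (fraction_A * property_A) + (fraction_B * property_B)
Step 1: Contribution A = 30/100 * 735.0 MPa = 220.5 MPa
Step 2: Contribution B = 70/100 * 857.0 MPa = 599.9 MPa
Step 3: Blend tensile strength = 220.5 + 599.9 = 820.4 MPa

820.4 MPa


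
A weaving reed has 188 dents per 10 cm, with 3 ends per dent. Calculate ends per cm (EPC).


Formula: EPC = (dents per 10 cm * ends per dent) / 10
Step 1: Total ends per 10 cm = 188 * 3 = 564
Step 2: EPC = 564 / 10 = 56.4 ends/cm

56.4 ends/cm


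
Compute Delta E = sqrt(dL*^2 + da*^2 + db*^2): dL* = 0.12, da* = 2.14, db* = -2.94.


Formula: Delta E = sqrt(dL*^2 + da*^2 + db*^2)
Step 1: dL*^2 = 0.12^2 = 0.0144
Step 2: da*^2 = 2.14^2 = 4.5796
Step 3: db*^2 = (-2.94)^2 = 8.6436
Step 4: Sum = 0.0144 + 4.5796 + 8.6436 = 13.2376
Step 5: Delta E = sqrt(13.2376) = 3.64

3.64 Delta E


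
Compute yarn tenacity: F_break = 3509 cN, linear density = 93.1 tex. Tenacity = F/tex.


Formula: Tenacity = Breaking force / Linear density
Tenacity = 3509 cN / 93.1 tex
Tenacity = 37.69 cN/tex

37.69 cN/tex


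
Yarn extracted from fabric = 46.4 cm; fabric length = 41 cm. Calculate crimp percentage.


Formula: Crimp% = ((L_yarn - L_fabric) / L_fabric) * 100
Step 1: Extension = 46.4 - 41 = 5.4 cm
Step 2: Crimp% = (5.4 / 41) * 100
Step 3: Crimp% = 0.131707 * 100 = 13.1707% ≈ 13.2%

13.2%


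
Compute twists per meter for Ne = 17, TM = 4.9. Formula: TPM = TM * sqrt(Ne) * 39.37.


Formula: TPM = TM * sqrt(Ne) * 39.37
Step 1: sqrt(Ne) = sqrt(17) = 4.1231
Step 2: TM * sqrt(Ne) = 4.9 * 4.1231 = 20.2032
Step 3: TPM = 20.2032 * 39.37 = 795 twists/m

795 twists/m


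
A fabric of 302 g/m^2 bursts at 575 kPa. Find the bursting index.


Formula: Bursting Index = Bursting Strength / Fabric GSM
BI = 575 kPa / 302 g/m^2
BI = 1.904 kPa/(g/m^2)

1.904 kPa/(g/m^2)


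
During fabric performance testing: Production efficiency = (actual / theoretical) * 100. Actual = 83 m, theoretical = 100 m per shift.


Formula: Efficiency% = (Actual output / Theoretical output) * 100
Efficiency% = (83 / 100) * 100
Efficiency% = 0.83 * 100 = 83.0%

83.0%


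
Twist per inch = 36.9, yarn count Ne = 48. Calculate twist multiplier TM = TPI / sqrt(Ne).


Formula: TM = TPI / sqrt(Ne)
Step 1: sqrt(Ne) = sqrt(48) = 6.9282
Step 2: TM = 36.9 / 6.9282 = 5.33

5.33 TM


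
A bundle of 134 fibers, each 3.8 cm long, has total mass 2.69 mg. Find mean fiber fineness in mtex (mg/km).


Formula: fineness (mtex) = mass (mg) / total length (km) = (mass_mg / total_length_m) * 1000
Step 1: Convert fiber length: 3.8 cm = 0.038 m
Step 2: Total fiber length = 134 * 0.038 = 5.092 m
Step 3: Linear density = 2.69 mg / 5.092 m = 0.5283 mg/m
Step 4: fineness = 0.5283 * 1000 = 528.3 mtex

528.3 mtex


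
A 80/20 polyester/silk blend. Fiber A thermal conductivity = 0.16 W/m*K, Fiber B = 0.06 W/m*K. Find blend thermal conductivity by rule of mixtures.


Formula: Blend property = (fraction_A * property_A) + (fraction_B * property_B)
Step 1: Contribution A = 80/100 * 0.16 W/m*K = 0.128 W/m*K
Step 2: Contribution B = 20/100 * 0.06 W/m*K = 0.012 W/m*K
Step 3: Blend thermal conductivity = 0.128 + 0.012 = 0.14 W/m*K

0.14 W/m*K


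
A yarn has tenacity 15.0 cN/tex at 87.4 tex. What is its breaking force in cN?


Formula: Breaking force = Tenacity * Linear density
F = 15.0 cN/tex * 87.4 tex
F = 1311.00 cN

1311.00 cN


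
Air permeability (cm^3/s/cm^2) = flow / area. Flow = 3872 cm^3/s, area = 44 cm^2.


Formula: Air Permeability = Airflow / Test Area
AP = 3872 cm^3/s / 44 cm^2
AP = 88.0 cm^3/s/cm^2

88.0 cm^3/s/cm^2


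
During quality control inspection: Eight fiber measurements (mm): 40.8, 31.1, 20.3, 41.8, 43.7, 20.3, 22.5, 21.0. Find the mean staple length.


Formula: Mean = sum of lengths / count
Sum = 40.8 + 31.1 + 20.3 + 41.8 + 43.7 + 20.3 + 22.5 + 21.0
Sum = 241.5 mm
Mean = 241.5 / 8 = 30.19 mm

30.19 mm


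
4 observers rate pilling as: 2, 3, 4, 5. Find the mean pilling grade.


Formula: Mean = sum / count
Sum = 2 + 3 + 4 + 5 = 14
Mean = 14 / 4 = 3.5

3.5


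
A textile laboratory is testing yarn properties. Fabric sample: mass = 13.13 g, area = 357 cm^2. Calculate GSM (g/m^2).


Formula: GSM = mass_g / area_m2
Step 1: Convert area: 357 cm^2 = 357 / 10000 = 0.0357 m^2
Step 2: GSM = 13.13 g / 0.0357 m^2 = 367.8 g/m^2

367.8 g/m^2


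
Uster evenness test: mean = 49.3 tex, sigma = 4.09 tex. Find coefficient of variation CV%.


Formula: CV% = (standard deviation / mean) * 100
Step 1: Ratio = 4.09 / 49.3 = 0.082961
Step 2: CV% = 0.082961 * 100 = 8.2961% ≈ 8.3%

8.3%


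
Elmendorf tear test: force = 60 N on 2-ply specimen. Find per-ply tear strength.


Formula: Per-ply strength = Total force / Number of plies
Per-ply = 60 N / 2
Per-ply = 30 N

30 N


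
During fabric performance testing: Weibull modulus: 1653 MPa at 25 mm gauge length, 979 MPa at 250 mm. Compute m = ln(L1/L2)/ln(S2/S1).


Formula: m = ln(L1/L2) / ln(S2/S1)
Step 1: ln(L1/L2) = ln(25/250) = -2.30259
Step 2: S2/S1 = 979/1653 = 0.59226
Step 3: ln(S2/S1) = ln(0.59226) = -0.52381
Step 4: m = -2.30259 / -0.52381 = 4.40

4.40 (Weibull m)


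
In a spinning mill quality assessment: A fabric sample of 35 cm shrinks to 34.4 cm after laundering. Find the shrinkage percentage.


Formula: Shrinkage% = ((L_before - L_after) / L_before) * 100
Step 1: Shrinkage = 35 - 34.4 = 0.6 cm
Step 2: Shrinkage% = (0.6 / 35) * 100
Step 3: Shrinkage% = 0.017143 * 100 = 1.7143% ≈ 1.7%

1.7%


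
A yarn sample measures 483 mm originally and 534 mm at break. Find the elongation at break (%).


Formula: Elongation (%) = ((L_break - L0) / L0) * 100
Step 1: Extension = 534 - 483 = 51 mm
Step 2: Elongation = (51 / 483) * 100
Step 3: Elongation = 0.10559 * 100 = 10.559% ≈ 10.6%

10.6%


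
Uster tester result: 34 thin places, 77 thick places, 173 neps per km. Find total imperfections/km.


Formula: Total = thin places + thick places + neps
Total = 34 + 77 + 173
Total = 284 imperfections/km

284 imperfections/km


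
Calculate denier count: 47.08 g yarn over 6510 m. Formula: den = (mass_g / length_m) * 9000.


Formula: den = (mass_g / length_m) * 9000
Substituting: den = (47.08 / 6510) * 9000
Intermediate: 47.08 / 6510 = 0.00723195 g/m
den = 0.00723195 * 9000 = 65.1 denier

65.1 denier


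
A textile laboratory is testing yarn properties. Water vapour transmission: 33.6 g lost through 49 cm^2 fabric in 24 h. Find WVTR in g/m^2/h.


Formula: WVTR = mass_loss / (area * time)
Step 1: Convert area: 49 cm^2 = 0.0049 m^2
Step 2: WVTR = 33.6 g / (0.0049 m^2 * 24 h)
Step 3: WVTR = 33.6 / 0.1176 = 285.7 g/m^2/h

285.7 g/m^2/h


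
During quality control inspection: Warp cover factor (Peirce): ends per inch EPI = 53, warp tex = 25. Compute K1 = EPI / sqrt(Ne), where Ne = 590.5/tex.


Formula: K1 = EPI / sqrt(Ne), with Ne = 590.5 / tex_warp
Step 1: Ne = 590.5 / 25 = 23.62
Step 2: sqrt(Ne) = sqrt(23.62) = 4.86
Step 3: K1 = 53 / 4.86 = 10.9

10.9


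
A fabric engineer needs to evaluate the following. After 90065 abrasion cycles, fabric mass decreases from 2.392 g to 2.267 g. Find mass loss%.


Formula: Mass loss% = ((m_before - m_after) / m_before) * 100
Step 1: Mass loss = 2.392 - 2.267 = 0.125 g
Step 2: Ratio = 0.125 / 2.392 = 0.0522575
Step 3: Mass loss% = 0.0522575 * 100 = 5.22575% ≈ 5.23%

5.23%


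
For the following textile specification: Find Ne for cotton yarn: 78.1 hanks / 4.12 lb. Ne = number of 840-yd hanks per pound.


Formula: Ne = hanks / mass_lb
Substituting: Ne = 78.1 / 4.12
Ne = 19.0

19.0 Ne


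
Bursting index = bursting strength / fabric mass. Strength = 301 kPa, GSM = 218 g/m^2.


Formula: Bursting Index = Bursting Strength / Fabric GSM
BI = 301 kPa / 218 g/m^2
BI = 1.381 kPa/(g/m^2)

1.381 kPa/(g/m^2)


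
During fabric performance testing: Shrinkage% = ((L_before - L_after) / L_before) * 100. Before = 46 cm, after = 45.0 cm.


Formula: Shrinkage% = ((L_before - L_after) / L_before) * 100
Step 1: Shrinkage = 46 - 45.0 = 1.0 cm
Step 2: Shrinkage% = (1.0 / 46) * 100
Step 3: Shrinkage% = 0.021739 * 100 = 2.1739% ≈ 2.2%

2.2%


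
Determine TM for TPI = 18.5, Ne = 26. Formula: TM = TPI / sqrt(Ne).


Formula: TM = TPI / sqrt(Ne)
Step 1: sqrt(Ne) = sqrt(26) = 5.099
Step 2: TM = 18.5 / 5.099 = 3.63

3.63 TM


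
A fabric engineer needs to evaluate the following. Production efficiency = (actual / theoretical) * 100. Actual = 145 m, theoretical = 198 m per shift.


Formula: Efficiency% = (Actual output / Theoretical output) * 100
Efficiency% = (145 / 198) * 100
Efficiency% = 0.732323 * 100 = 73.2323% ≈ 73.2%

73.2%


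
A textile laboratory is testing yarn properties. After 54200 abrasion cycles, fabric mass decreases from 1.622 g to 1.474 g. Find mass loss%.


Formula: Mass loss% = ((m_before - m_after) / m_before) * 100
Step 1: Mass loss = 1.622 - 1.474 = 0.148 g
Step 2: Ratio = 0.148 / 1.622 = 0.0912454
Step 3: Mass loss% = 0.0912454 * 100 = 9.12454% ≈ 9.12%

9.12%


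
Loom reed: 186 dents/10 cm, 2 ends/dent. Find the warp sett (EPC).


Formula: EPC = (dents per 10 cm * ends per dent) / 10
Step 1: Total ends per 10 cm = 186 * 2 = 372
Step 2: EPC = 372 / 10 = 37.2 ends/cm

37.2 ends/cm


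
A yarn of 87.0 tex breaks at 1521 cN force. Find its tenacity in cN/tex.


Formula: Tenacity = Breaking force / Linear density
Tenacity = 1521 cN / 87.0 tex
Tenacity = 17.48 cN/tex

17.48 cN/tex


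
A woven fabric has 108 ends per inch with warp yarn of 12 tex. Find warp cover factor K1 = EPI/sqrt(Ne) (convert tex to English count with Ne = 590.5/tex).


Formula: K1 = EPI / sqrt(Ne), with Ne = 590.5 / tex_warp
Step 1: Ne = 590.5 / 12 = 49.208
Step 2: sqrt(Ne) = sqrt(49.208) = 7.0148
Step 3: K1 = 108 / 7.0148 = 15.4

15.4


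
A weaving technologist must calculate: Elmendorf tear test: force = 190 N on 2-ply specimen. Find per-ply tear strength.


Formula: Per-ply strength = Total force / Number of plies
Per-ply = 190 N / 2
Per-ply = 95 N

95 N


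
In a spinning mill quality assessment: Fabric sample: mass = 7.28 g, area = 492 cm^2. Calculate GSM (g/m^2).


Formula: GSM = mass_g / area_m2
Step 1: Convert area: 492 cm^2 = 492 / 10000 = 0.0492 m^2
Step 2: GSM = 7.28 g / 0.0492 m^2 = 148.0 g/m^2

148.0 g/m^2


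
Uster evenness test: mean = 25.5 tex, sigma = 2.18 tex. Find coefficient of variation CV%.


Formula: CV% = (standard deviation / mean) * 100
Step 1: Ratio = 2.18 / 25.5 = 0.08549
Step 2: CV% = 0.08549 * 100 = 8.549% ≈ 8.5%

8.5%


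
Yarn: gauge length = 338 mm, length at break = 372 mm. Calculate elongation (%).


Formula: Elongation (%) = ((L_break - L0) / L0) * 100
Step 1: Extension = 372 - 338 = 34 mm
Step 2: Elongation = (34 / 338) * 100
Step 3: Elongation = 0.100592 * 100 = 10.0592% ≈ 10.1%

10.1%


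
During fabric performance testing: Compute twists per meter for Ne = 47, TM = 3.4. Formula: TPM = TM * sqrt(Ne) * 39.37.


Formula: TPM = TM * sqrt(Ne) * 39.37
Step 1: sqrt(Ne) = sqrt(47) = 6.8557
Step 2: TM * sqrt(Ne) = 3.4 * 6.8557 = 23.3094
Step 3: TPM = 23.3094 * 39.37 = 918 twists/m

918 twists/m


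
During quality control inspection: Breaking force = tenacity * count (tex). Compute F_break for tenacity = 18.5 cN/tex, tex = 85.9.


Formula: Breaking force = Tenacity * Linear density
F = 18.5 cN/tex * 85.9 tex
F = 1589.15 cN

1589.15 cN


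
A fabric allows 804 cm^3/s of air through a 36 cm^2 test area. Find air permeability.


Formula: Air Permeability = Airflow / Test Area
AP = 804 cm^3/s / 36 cm^2
AP = 22.3 cm^3/s/cm^2

22.3 cm^3/s/cm^2


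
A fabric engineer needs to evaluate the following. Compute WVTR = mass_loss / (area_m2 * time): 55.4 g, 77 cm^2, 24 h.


Formula: WVTR = mass_loss / (area * time)
Step 1: Convert area: 77 cm^2 = 0.0077 m^2
Step 2: WVTR = 55.4 g / (0.0077 m^2 * 24 h)
Step 3: WVTR = 55.4 / 0.1848 = 299.8 g/m^2/h

299.8 g/m^2/h


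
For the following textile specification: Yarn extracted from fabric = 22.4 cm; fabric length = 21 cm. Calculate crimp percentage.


Formula: Crimp% = ((L_yarn - L_fabric) / L_fabric) * 100
Step 1: Extension = 22.4 - 21 = 1.4 cm
Step 2: Crimp% = (1.4 / 21) * 100
Step 3: Crimp% = 0.066667 * 100 = 6.6667% ≈ 6.7%

6.7%


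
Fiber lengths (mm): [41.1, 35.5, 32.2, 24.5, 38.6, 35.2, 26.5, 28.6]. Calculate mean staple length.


Formula: Mean = sum of lengths / count
Sum = 41.1 + 35.5 + 32.2 + 24.5 + 38.6 + 35.2 + 26.5 + 28.6
Sum = 262.2 mm
Mean = 262.2 / 8 = 32.78 mm

32.78 mm


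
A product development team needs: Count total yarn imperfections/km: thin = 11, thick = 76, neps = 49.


Formula: Total = thin places + thick places + neps
Total = 11 + 76 + 49
Total = 136 imperfections/km

136 imperfections/km


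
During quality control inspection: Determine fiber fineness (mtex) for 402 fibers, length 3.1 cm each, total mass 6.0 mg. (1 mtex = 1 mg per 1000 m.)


Formula: fineness (mtex) = mass (mg) / total length (km) = (mass_mg / total_length_m) * 1000
Step 1: Convert fiber length: 3.1 cm = 0.031 m
Step 2: Total fiber length = 402 * 0.031 = 12.462 m
Step 3: Linear density = 6.0 mg / 12.462 m = 0.4815 mg/m
Step 4: fineness = 0.4815 * 1000 = 481.5 mtex

481.5 mtex


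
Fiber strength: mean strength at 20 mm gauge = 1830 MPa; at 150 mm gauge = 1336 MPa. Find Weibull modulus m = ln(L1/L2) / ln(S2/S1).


Formula: m = ln(L1/L2) / ln(S2/S1)
Step 1: ln(L1/L2) = ln(20/150) = -2.01490
Step 2: S2/S1 = 1336/1830 = 0.73005
Step 3: ln(S2/S1) = ln(0.73005) = -0.31464
Step 4: m = -2.01490 / -0.31464 = 6.40

6.40 (Weibull m)


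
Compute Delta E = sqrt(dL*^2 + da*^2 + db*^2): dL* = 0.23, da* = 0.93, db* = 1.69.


Formula: Delta E = sqrt(dL*^2 + da*^2 + db*^2)
Step 1: dL*^2 = 0.23^2 = 0.0529
Step 2: da*^2 = 0.93^2 = 0.8649
Step 3: db*^2 = 1.69^2 = 2.8561
Step 4: Sum = 0.0529 + 0.8649 + 2.8561 = 3.7739
Step 5: Delta E = sqrt(3.7739) = 1.94

1.94 Delta E


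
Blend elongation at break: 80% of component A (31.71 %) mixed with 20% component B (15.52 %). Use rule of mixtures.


Formula: Blend property = (fraction_A * property_A) + (fraction_B * property_B)
Step 1: Contribution A = 80/100 * 31.71 % = 25.368 %
Step 2: Contribution B = 20/100 * 15.52 % = 3.104 %
Step 3: Blend elongation at break = 25.368 + 3.104 = 28.472 %

28.472 %


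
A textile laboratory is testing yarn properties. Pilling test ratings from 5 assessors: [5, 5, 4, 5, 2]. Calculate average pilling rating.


Formula: Mean = sum / count
Sum = 5 + 5 + 4 + 5 + 2 = 21
Mean = 21 / 5 = 4.2

4.2


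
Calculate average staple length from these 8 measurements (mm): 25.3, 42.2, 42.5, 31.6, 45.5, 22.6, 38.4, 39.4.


Formula: Mean = sum of lengths / count
Sum = 25.3 + 42.2 + 42.5 + 31.6 + 45.5 + 22.6 + 38.4 + 39.4
Sum = 287.5 mm
Mean = 287.5 / 8 = 35.94 mm

35.94 mm


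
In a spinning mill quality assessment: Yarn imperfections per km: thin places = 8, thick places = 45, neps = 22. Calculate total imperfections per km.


Formula: Total = thin places + thick places + neps
Total = 8 + 45 + 22
Total = 75 imperfections/km

75 imperfections/km


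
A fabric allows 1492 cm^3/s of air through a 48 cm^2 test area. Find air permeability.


Formula: Air Permeability = Airflow / Test Area
AP = 1492 cm^3/s / 48 cm^2
AP = 31.1 cm^3/s/cm^2

31.1 cm^3/s/cm^2


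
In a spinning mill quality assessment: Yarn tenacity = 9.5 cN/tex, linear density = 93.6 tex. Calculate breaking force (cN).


Formula: Breaking force = Tenacity * Linear density
F = 9.5 cN/tex * 93.6 tex
F = 889.20 cN

889.20 cN


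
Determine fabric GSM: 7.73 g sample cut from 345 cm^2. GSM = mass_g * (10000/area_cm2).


Formula: GSM = mass_g / area_m2
Step 1: Convert area: 345 cm^2 = 345 / 10000 = 0.0345 m^2
Step 2: GSM = 7.73 g / 0.0345 m^2 = 224.1 g/m^2

224.1 g/m^2


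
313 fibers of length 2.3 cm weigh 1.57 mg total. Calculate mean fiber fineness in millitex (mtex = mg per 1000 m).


Formula: fineness (mtex) = mass (mg) / total length (km) = (mass_mg / total_length_m) * 1000
Step 1: Convert fiber length: 2.3 cm = 0.023 m
Step 2: Total fiber length = 313 * 0.023 = 7.199 m
Step 3: Linear density = 1.57 mg / 7.199 m = 0.2181 mg/m
Step 4: fineness = 0.2181 * 1000 = 218.1 mtex

218.1 mtex


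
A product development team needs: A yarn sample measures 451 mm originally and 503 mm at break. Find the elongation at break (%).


Formula: Elongation (%) = ((L_break - L0) / L0) * 100
Step 1: Extension = 503 - 451 = 52 mm
Step 2: Elongation = (52 / 451) * 100
Step 3: Elongation = 0.115299 * 100 = 11.5299% ≈ 11.5%

11.5%


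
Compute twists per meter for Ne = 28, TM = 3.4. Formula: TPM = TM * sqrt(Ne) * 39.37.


Formula: TPM = TM * sqrt(Ne) * 39.37
Step 1: sqrt(Ne) = sqrt(28) = 5.2915
Step 2: TM * sqrt(Ne) = 3.4 * 5.2915 = 17.9911
Step 3: TPM = 17.9911 * 39.37 = 708 twists/m

708 twists/m


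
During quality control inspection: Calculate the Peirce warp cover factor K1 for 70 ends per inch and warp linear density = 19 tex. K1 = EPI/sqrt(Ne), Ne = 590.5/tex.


Formula: K1 = EPI / sqrt(Ne), with Ne = 590.5 / tex_warp
Step 1: Ne = 590.5 / 19 = 31.079
Step 2: sqrt(Ne) = sqrt(31.079) = 5.5749
Step 3: K1 = 70 / 5.5749 = 12.6

12.6


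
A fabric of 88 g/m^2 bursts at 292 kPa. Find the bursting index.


Formula: Bursting Index = Bursting Strength / Fabric GSM
BI = 292 kPa / 88 g/m^2
BI = 3.318 kPa/(g/m^2)

3.318 kPa/(g/m^2)


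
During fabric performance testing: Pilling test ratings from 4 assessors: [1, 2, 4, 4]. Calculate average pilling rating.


Formula: Mean = sum / count
Sum = 1 + 2 + 4 + 4 = 11
Mean = 11 / 4 = 2.8

2.8


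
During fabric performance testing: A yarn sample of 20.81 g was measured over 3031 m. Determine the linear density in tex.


Formula: Tex = (mass_g / length_m) * 1000
Substituting: Tex = (20.81 / 3031) * 1000
Intermediate: 20.81 / 3031 = 0.00686572 g/m
Tex = 0.00686572 * 1000 = 6.87 tex

6.87 tex


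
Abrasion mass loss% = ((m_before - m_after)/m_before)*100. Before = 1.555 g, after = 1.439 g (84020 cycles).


Formula: Mass loss% = ((m_before - m_after) / m_before) * 100
Step 1: Mass loss = 1.555 - 1.439 = 0.116 g
Step 2: Ratio = 0.116 / 1.555 = 0.0745981
Step 3: Mass loss% = 0.0745981 * 100 = 7.45981% ≈ 7.46%

7.46%


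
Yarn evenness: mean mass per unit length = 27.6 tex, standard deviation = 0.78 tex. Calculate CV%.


Formula: CV% = (standard deviation / mean) * 100
Step 1: Ratio = 0.78 / 27.6 = 0.028261
Step 2: CV% = 0.028261 * 100 = 2.8261% ≈ 2.8%

2.8%


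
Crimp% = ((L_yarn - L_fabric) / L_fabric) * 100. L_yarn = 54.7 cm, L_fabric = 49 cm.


Formula: Crimp% = ((L_yarn - L_fabric) / L_fabric) * 100
Step 1: Extension = 54.7 - 49 = 5.7 cm
Step 2: Crimp% = (5.7 / 49) * 100
Step 3: Crimp% = 0.116327 * 100 = 11.6327% ≈ 11.6%

11.6%
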